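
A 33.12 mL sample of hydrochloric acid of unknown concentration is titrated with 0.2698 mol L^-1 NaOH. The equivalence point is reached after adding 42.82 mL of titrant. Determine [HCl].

0.349 M

n(NaOH) delivered = 0.2698 x 0.04282 = 0.01155 mol.
For a 1:1 reaction, n(HCl) = 0.01155 mol.
[HCl] = 0.01155 mol / 0.03312 L = 0.349 M.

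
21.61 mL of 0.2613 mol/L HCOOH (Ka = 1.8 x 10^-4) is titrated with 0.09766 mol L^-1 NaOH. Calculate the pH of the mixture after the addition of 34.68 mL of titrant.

3.92

Initial n(HCOOH) = 0.2613 x 0.02161 = 0.005647 mol.
n(NaOH) added = 0.09766 x 0.03468 = 0.003387 mol, converting that many moles of HCOOH to HCOO-.
Remaining n(HCOOH) = 0.002260 mol; n(HCOO-) = 0.003387 mol.
By Henderson-Hasselbalch, pH = pKa + log([A^-]/[HA]) = 3.74 + log(0.003387/0.002260) = 3.74 + (+0.18) = 3.92.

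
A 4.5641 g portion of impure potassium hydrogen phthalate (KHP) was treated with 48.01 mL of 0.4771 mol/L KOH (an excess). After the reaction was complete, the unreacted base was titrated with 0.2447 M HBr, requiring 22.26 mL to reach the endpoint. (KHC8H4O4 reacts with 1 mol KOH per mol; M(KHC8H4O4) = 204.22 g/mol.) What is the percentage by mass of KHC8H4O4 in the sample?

78.1%

Total n(KOH) added = 0.4771 x 0.04801 = 0.02291 mol.
n(HBr) used = 0.2447 x 0.02226 = 0.005447 mol, which equals the excess n(KOH).
So n(KOH) consumed by the sample = 0.02291 - 0.005447 = 0.01746 mol.
n(KHC8H4O4) = 0.01746 / 1 = 0.01746 mol.
mass KHC8H4O4 = 0.01746 x 204.22 = 3.565 g, so %KHC8H4O4 = 3.565/4.5641 x 100 = 78.1%.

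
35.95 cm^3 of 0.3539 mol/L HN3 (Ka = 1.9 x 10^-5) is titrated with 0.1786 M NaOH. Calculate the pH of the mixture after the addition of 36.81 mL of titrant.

4.75

Initial n(HN3) = 0.3539 x 0.03595 = 0.01272 mol.
n(NaOH) added = 0.1786 x 0.03681 = 0.006574 mol, converting that many moles of HN3 to N3-.
Remaining n(HN3) = 0.006148 mol; n(N3-) = 0.006574 mol.
By Henderson-Hasselbalch, pH = pKa + log([A^-]/[HA]) = 4.72 + log(0.006574/0.006148) = 4.72 + (+0.03) = 4.75.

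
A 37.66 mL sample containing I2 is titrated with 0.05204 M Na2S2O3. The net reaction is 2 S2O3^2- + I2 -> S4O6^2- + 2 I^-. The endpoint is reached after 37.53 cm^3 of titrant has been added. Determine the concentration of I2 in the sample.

0.0259 M

n(Na2S2O3) = 0.05204 x 0.03753 = 0.001953 mol.
From the balanced equation, 2 mol Na2S2O3 reacts with 1 mol I2, so n(I2) = 0.001953 x 1/2 = 0.0009765 mol.
[I2] = 0.0009765 / 0.03766 L = 0.0259 M.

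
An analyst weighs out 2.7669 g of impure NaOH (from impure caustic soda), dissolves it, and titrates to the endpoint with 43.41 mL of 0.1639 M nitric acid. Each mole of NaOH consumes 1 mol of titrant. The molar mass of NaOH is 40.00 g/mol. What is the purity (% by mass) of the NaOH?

n(HNO3) = 0.1639 x 0.04341 = 0.007115 mol.
n(NaOH) = 0.007115 / 1 = 0.007115 mol.
mass of NaOH = 0.007115 x 40.00 = 0.2846 g.
% purity = 0.2846 / 2.7669 x 100 = 10.3%.

10.3%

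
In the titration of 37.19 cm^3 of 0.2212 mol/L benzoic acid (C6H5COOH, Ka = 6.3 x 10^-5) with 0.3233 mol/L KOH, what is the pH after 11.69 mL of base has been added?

4.13

Initial n(C6H5COOH) = 0.2212 x 0.03719 = 0.008226 mol.
n(KOH) added = 0.3233 x 0.01169 = 0.003779 mol, converting that many moles of C6H5COOH to C6H5COO-.
Remaining n(C6H5COOH) = 0.004447 mol; n(C6H5COO-) = 0.003779 mol.
By Henderson-Hasselbalch, pH = pKa + log([A^-]/[HA]) = 4.20 + log(0.003779/0.004447) = 4.20 + (-0.07) = 4.13.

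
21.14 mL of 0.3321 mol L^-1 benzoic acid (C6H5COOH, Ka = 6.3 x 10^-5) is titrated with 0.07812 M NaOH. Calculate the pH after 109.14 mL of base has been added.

12.06

n(acid) = 0.3321 x 0.02114 = 0.007021 mol; n(NaOH) added = 0.07812 x 0.1091 = 0.008526 mol.
Base is in excess by 0.008526 - 0.007021 = 0.001505 mol in a total volume of 0.1303 L.
[OH^-] = 0.001505/0.1303 = 0.01156 M, so pOH = 1.94 and pH = 14.00 - 1.94 = 12.06.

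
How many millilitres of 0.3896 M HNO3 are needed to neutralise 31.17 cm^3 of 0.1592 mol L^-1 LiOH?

12.7 mL

n(LiOH) = 0.1592 mol/L x 0.03117 L = 0.004962 mol.
At equivalence n(HNO3) = n(LiOH) = 0.004962 mol.
V(HNO3) = 0.004962 / 0.3896 = 0.01274 L = 12.7 mL.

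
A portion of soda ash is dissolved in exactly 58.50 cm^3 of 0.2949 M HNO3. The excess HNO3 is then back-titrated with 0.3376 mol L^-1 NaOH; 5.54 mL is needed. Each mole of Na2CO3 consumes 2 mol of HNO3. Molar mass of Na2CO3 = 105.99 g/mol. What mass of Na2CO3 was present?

0.815 g

Total n(HNO3) added = 0.2949 x 0.05850 = 0.01725 mol.
n(NaOH) used = 0.3376 x 0.005540 = 0.001870 mol, which equals the excess n(HNO3).
So n(HNO3) consumed by the sample = 0.01725 - 0.001870 = 0.01538 mol.
n(Na2CO3) = 0.01538 / 2 = 0.007691 mol.
mass = 0.007691 mol x 105.99 g/mol = 0.815 g.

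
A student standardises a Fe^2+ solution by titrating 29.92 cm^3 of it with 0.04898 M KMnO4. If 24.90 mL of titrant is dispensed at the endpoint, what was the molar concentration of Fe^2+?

n(KMnO4) = 0.04898 x 0.02490 = 0.001220 mol.
From the balanced equation, 1 mol KMnO4 reacts with 5 mol Fe^2+, so n(Fe^2+) = 0.001220 x 5/1 = 0.006098 mol.
[Fe^2+] = 0.006098 / 0.02992 L = 0.204 M.

0.204 M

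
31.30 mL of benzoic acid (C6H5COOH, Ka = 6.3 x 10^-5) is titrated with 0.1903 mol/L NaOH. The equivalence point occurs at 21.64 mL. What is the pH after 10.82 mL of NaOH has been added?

4.20

10.82 mL is exactly half the equivalence volume (21.64/2), i.e. the half-equivalence point.
There, n(HA) = n(A^-), so pH = pKa = -log(6.3 x 10^-5) = 4.20.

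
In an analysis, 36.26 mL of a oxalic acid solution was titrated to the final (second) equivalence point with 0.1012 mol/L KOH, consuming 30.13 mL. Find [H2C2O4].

0.0420 M

n(KOH) = 0.1012 x 0.03013 = 0.003049 mol.
At the final (second) equivalence point, 2 mol OH^- react per mol H2C2O4, so n(H2C2O4) = 0.003049 / 2 = 0.001525 mol.
[H2C2O4] = 0.001525 / 0.03626 L = 0.0420 M.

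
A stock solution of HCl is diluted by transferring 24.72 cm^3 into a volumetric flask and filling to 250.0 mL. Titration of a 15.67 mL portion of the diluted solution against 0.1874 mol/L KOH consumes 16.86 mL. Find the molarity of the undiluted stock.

2.04 M

n(KOH) = 0.1874 x 0.01686 = 0.003160 mol.
n(HCl) in the aliquot = 0.003160 mol.
[diluted HCl] = 0.003160 / 0.01567 = 0.2016 M.
Dilution factor = 250.0/24.72 = 10.11, so [stock] = 0.2016 x 10.11 = 2.04 M.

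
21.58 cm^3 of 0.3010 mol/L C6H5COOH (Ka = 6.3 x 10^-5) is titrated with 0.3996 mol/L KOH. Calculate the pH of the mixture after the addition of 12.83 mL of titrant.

Initial n(C6H5COOH) = 0.3010 x 0.02158 = 0.006496 mol.
n(KOH) added = 0.3996 x 0.01283 = 0.005127 mol, converting that many moles of C6H5COOH to C6H5COO-.
Remaining n(C6H5COOH) = 0.001369 mol; n(C6H5COO-) = 0.005127 mol.
By Henderson-Hasselbalch, pH = pKa + log([A^-]/[HA]) = 4.20 + log(0.005127/0.001369) = 4.20 + (+0.57) = 4.77.

4.77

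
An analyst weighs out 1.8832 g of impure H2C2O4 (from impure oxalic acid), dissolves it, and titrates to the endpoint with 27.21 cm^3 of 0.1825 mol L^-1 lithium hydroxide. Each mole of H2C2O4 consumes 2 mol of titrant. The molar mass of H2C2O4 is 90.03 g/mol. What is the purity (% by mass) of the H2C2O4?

11.9%

n(LiOH) = 0.1825 x 0.02721 = 0.004966 mol.
n(H2C2O4) = 0.004966 / 2 = 0.002483 mol.
mass of H2C2O4 = 0.002483 x 90.03 = 0.2235 g.
% purity = 0.2235 / 1.8832 x 100 = 11.9%.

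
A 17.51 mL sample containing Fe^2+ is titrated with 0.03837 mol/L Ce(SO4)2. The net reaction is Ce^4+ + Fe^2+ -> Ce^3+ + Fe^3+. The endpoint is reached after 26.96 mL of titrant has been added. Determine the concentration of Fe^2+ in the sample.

n(Ce(SO4)2) = 0.03837 x 0.02696 = 0.001034 mol.
From the balanced equation, 1 mol Ce(SO4)2 reacts with 1 mol Fe^2+, so n(Fe^2+) = 0.001034 x 1/1 = 0.001034 mol.
[Fe^2+] = 0.001034 / 0.01751 L = 0.0591 M.

0.0591 M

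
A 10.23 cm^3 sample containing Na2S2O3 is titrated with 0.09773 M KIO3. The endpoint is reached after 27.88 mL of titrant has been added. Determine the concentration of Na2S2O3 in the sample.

n(KIO3) = 0.09773 x 0.02788 = 0.002725 mol.
From the balanced equation, 1 mol KIO3 reacts with 6 mol Na2S2O3, so n(Na2S2O3) = 0.002725 x 6/1 = 0.01635 mol.
[Na2S2O3] = 0.01635 / 0.01023 L = 1.60 M.

1.60 M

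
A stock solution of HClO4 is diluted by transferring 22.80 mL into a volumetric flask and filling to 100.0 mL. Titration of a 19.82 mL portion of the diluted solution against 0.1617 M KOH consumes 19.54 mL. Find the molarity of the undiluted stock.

0.699 M

n(KOH) = 0.1617 x 0.01954 = 0.003160 mol.
n(HClO4) in the aliquot = 0.003160 mol.
[diluted HClO4] = 0.003160 / 0.01982 = 0.1594 M.
Dilution factor = 100.0/22.80 = 4.386, so [stock] = 0.1594 x 4.386 = 0.699 M.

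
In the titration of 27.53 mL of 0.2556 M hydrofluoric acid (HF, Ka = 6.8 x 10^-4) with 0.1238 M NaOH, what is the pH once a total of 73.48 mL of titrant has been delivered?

n(acid) = 0.2556 x 0.02753 = 0.007037 mol; n(NaOH) added = 0.1238 x 0.07348 = 0.009097 mol.
Base is in excess by 0.009097 - 0.007037 = 0.002060 mol in a total volume of 0.1010 L.
[OH^-] = 0.002060/0.1010 = 0.02040 M, so pOH = 1.69 and pH = 14.00 - 1.69 = 12.31.

12.31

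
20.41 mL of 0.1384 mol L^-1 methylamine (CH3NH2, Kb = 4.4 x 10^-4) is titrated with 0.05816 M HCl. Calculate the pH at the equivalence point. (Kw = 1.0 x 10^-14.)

6.02

n(CH3NH2) = 0.1384 x 0.02041 = 0.002825 mol; V(HCl) at equivalence = 0.002825/0.05816 = 0.04857 L.
At equivalence the base is fully converted to CH3NH3+; total volume = 0.06898 L, so [CH3NH3+] = 0.002825/0.06898 = 0.04095 M.
Ka(CH3NH3+) = Kw/Kb = 1.0e-14 / 4.4 x 10^-4 = 2.27e-11.
[H^+] = sqrt(Ka x [CH3NH3+]) = sqrt(2.27e-11 x 0.04095) = 9.65e-7 M.
pH = -log(9.65e-7) = 6.02.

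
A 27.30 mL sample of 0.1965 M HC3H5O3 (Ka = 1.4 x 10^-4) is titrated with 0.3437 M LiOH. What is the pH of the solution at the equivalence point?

8.48

n(HC3H5O3) = 0.1965 x 0.02730 = 0.005364 mol; V(LiOH) at equivalence = 0.005364/0.3437 = 0.01561 L.
At equivalence all the acid is converted to C3H5O3-; total volume = 0.02730 + 0.01561 = 0.04291 L, so [C3H5O3-] = 0.005364/0.04291 = 0.1250 M.
Kb = Kw/Ka = 1.0e-14 / 1.4 x 10^-4 = 7.14e-11.
[OH^-] = sqrt(Kb x [C3H5O3-]) = sqrt(7.14e-11 x 0.1250) = 2.99e-6 M.
pOH = 5.52, so pH = 14.00 - 5.52 = 8.48.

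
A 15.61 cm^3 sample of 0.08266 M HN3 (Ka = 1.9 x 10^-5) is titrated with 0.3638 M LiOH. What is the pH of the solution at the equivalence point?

8.77

n(HN3) = 0.08266 x 0.01561 = 0.001290 mol; V(LiOH) at equivalence = 0.001290/0.3638 = 0.003547 L.
At equivalence all the acid is converted to N3-; total volume = 0.01561 + 0.003547 = 0.01916 L, so [N3-] = 0.001290/0.01916 = 0.06736 M.
Kb = Kw/Ka = 1.0e-14 / 1.9 x 10^-5 = 5.26e-10.
[OH^-] = sqrt(Kb x [N3-]) = sqrt(5.26e-10 x 0.06736) = 5.95e-6 M.
pOH = 5.23, so pH = 14.00 - 5.23 = 8.77.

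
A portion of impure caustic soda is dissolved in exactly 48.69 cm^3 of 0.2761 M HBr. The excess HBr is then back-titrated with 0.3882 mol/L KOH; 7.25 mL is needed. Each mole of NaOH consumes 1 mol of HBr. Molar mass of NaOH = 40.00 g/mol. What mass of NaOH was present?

Total n(HBr) added = 0.2761 x 0.04869 = 0.01344 mol.
n(KOH) used = 0.3882 x 0.007250 = 0.002814 mol, which equals the excess n(HBr).
So n(HBr) consumed by the sample = 0.01344 - 0.002814 = 0.01063 mol.
n(NaOH) = 0.01063 / 1 = 0.01063 mol.
mass = 0.01063 mol x 40.00 g/mol = 0.425 g.

0.425 g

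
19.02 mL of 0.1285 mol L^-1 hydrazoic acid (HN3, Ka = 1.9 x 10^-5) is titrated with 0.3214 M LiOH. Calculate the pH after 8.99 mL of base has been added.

12.20

n(acid) = 0.1285 x 0.01902 = 0.002444 mol; n(LiOH) added = 0.3214 x 0.008990 = 0.002889 mol.
Base is in excess by 0.002889 - 0.002444 = 0.0004453 mol in a total volume of 0.02801 L.
[OH^-] = 0.0004453/0.02801 = 0.01590 M, so pOH = 1.80 and pH = 14.00 - 1.80 = 12.20.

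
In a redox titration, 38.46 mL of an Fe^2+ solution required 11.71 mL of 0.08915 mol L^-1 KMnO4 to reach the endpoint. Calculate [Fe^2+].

n(KMnO4) = 0.08915 x 0.01171 = 0.001044 mol.
From the balanced equation, 1 mol KMnO4 reacts with 5 mol Fe^2+, so n(Fe^2+) = 0.001044 x 5/1 = 0.005220 mol.
[Fe^2+] = 0.005220 / 0.03846 L = 0.136 M.

0.136 M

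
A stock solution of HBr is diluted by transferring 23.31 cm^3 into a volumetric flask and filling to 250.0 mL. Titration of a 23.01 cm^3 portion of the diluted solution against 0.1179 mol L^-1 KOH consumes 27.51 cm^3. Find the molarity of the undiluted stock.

1.51 M

n(KOH) = 0.1179 x 0.02751 = 0.003243 mol.
n(HBr) in the aliquot = 0.003243 mol.
[diluted HBr] = 0.003243 / 0.02301 = 0.1410 M.
Dilution factor = 250.0/23.31 = 10.73, so [stock] = 0.1410 x 10.73 = 1.51 M.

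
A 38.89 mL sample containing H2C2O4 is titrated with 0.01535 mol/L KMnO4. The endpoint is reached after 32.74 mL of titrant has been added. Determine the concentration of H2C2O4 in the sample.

n(KMnO4) = 0.01535 x 0.03274 = 0.0005026 mol.
From the balanced equation, 2 mol KMnO4 reacts with 5 mol H2C2O4, so n(H2C2O4) = 0.0005026 x 5/2 = 0.001256 mol.
[H2C2O4] = 0.001256 / 0.03889 L = 0.0323 M.

0.0323 M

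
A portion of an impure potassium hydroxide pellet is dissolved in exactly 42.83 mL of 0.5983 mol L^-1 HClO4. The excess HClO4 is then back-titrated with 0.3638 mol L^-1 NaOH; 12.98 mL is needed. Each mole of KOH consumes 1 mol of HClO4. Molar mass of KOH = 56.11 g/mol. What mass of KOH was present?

Total n(HClO4) added = 0.5983 x 0.04283 = 0.02563 mol.
n(NaOH) used = 0.3638 x 0.01298 = 0.004722 mol, which equals the excess n(HClO4).
So n(HClO4) consumed by the sample = 0.02563 - 0.004722 = 0.02090 mol.
n(KOH) = 0.02090 / 1 = 0.02090 mol.
mass = 0.02090 mol x 56.11 g/mol = 1.17 g.

1.17 g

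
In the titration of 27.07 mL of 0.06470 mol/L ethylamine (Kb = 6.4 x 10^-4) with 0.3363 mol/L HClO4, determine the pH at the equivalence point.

n(C2H5NH2) = 0.06470 x 0.02707 = 0.001751 mol; V(HClO4) at equivalence = 0.001751/0.3363 = 0.005208 L.
At equivalence the base is fully converted to C2H5NH3+; total volume = 0.03228 L, so [C2H5NH3+] = 0.001751/0.03228 = 0.05426 M.
Ka(C2H5NH3+) = Kw/Kb = 1.0e-14 / 6.4 x 10^-4 = 1.56e-11.
[H^+] = sqrt(Ka x [C2H5NH3+]) = sqrt(1.56e-11 x 0.05426) = 9.21e-7 M.
pH = -log(9.21e-7) = 6.04.

6.04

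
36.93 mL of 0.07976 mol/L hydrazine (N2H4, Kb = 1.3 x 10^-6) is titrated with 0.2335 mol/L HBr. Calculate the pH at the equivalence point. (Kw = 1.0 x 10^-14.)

n(N2H4) = 0.07976 x 0.03693 = 0.002946 mol; V(HBr) at equivalence = 0.002946/0.2335 = 0.01261 L.
At equivalence the base is fully converted to N2H5+; total volume = 0.04954 L, so [N2H5+] = 0.002946/0.04954 = 0.05945 M.
Ka(N2H5+) = Kw/Kb = 1.0e-14 / 1.3 x 10^-6 = 7.69e-9.
[H^+] = sqrt(Ka x [N2H5+]) = sqrt(7.69e-9 x 0.05945) = 2.14e-5 M.
pH = -log(2.14e-5) = 4.67.

4.67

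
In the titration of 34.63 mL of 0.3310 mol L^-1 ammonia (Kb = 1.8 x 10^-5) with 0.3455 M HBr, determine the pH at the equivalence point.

5.01

n(NH3) = 0.3310 x 0.03463 = 0.01146 mol; V(HBr) at equivalence = 0.01146/0.3455 = 0.03318 L.
At equivalence the base is fully converted to NH4+; total volume = 0.06781 L, so [NH4+] = 0.01146/0.06781 = 0.1690 M.
Ka(NH4+) = Kw/Kb = 1.0e-14 / 1.8 x 10^-5 = 5.56e-10.
[H^+] = sqrt(Ka x [NH4+]) = sqrt(5.56e-10 x 0.1690) = 9.69e-6 M.
pH = -log(9.69e-6) = 5.01.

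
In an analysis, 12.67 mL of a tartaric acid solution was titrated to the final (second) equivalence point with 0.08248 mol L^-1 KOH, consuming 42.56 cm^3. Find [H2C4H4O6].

0.139 M

n(KOH) = 0.08248 x 0.04256 = 0.003510 mol.
At the final (second) equivalence point, 2 mol OH^- react per mol H2C4H4O6, so n(H2C4H4O6) = 0.003510 / 2 = 0.001755 mol.
[H2C4H4O6] = 0.001755 / 0.01267 L = 0.139 M.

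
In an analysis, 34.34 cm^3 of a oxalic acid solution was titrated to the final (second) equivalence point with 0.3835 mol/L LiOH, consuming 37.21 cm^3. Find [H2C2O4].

0.208 M

n(LiOH) = 0.3835 x 0.03721 = 0.01427 mol.
At the final (second) equivalence point, 2 mol OH^- react per mol H2C2O4, so n(H2C2O4) = 0.01427 / 2 = 0.007135 mol.
[H2C2O4] = 0.007135 / 0.03434 L = 0.208 M.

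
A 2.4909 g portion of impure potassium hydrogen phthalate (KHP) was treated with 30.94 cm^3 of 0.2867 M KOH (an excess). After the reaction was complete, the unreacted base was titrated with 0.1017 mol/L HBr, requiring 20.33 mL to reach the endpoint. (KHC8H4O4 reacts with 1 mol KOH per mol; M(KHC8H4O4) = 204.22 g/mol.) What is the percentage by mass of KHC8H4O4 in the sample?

Total n(KOH) added = 0.2867 x 0.03094 = 0.008870 mol.
n(HBr) used = 0.1017 x 0.02033 = 0.002068 mol, which equals the excess n(KOH).
So n(KOH) consumed by the sample = 0.008870 - 0.002068 = 0.006803 mol.
n(KHC8H4O4) = 0.006803 / 1 = 0.006803 mol.
mass KHC8H4O4 = 0.006803 x 204.22 = 1.389 g, so %KHC8H4O4 = 1.389/2.4909 x 100 = 55.8%.

55.8%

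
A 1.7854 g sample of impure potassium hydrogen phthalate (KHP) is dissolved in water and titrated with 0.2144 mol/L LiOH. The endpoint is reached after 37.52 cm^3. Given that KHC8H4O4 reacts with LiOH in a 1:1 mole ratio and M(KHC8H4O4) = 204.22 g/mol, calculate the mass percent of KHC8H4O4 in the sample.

n(LiOH) = 0.2144 x 0.03752 = 0.008044 mol.
n(KHC8H4O4) = 0.008044 / 1 = 0.008044 mol.
mass of KHC8H4O4 = 0.008044 x 204.22 = 1.643 g.
% purity = 1.643 / 1.7854 x 100 = 92.0%.

92.0%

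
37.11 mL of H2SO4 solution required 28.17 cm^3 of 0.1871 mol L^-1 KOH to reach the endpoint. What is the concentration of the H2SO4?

n(KOH) delivered = 0.1871 x 0.02817 = 0.005271 mol.
The reaction is 1 H2SO4 + 2 KOH, so n(H2SO4) = 0.005271 x 1/2 = 0.002635 mol.
[H2SO4] = 0.002635 mol / 0.03711 L = 0.0710 M.

0.0710 M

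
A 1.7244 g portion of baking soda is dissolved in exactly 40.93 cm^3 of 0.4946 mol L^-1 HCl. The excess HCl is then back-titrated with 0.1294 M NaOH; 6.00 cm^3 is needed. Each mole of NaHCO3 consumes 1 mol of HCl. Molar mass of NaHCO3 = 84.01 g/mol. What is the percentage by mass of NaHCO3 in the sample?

94.8%

Total n(HCl) added = 0.4946 x 0.04093 = 0.02024 mol.
n(NaOH) used = 0.1294 x 0.006000 = 0.0007764 mol, which equals the excess n(HCl).
So n(HCl) consumed by the sample = 0.02024 - 0.0007764 = 0.01947 mol.
n(NaHCO3) = 0.01947 / 1 = 0.01947 mol.
mass NaHCO3 = 0.01947 x 84.01 = 1.635 g, so %NaHCO3 = 1.635/1.7244 x 100 = 94.8%.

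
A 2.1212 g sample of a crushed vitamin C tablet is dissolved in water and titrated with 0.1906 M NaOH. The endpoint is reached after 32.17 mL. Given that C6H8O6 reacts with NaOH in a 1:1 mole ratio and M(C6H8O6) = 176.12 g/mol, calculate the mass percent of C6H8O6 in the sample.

50.9%

n(NaOH) = 0.1906 x 0.03217 = 0.006132 mol.
n(C6H8O6) = 0.006132 / 1 = 0.006132 mol.
mass of C6H8O6 = 0.006132 x 176.12 = 1.080 g.
% purity = 1.080 / 2.1212 x 100 = 50.9%.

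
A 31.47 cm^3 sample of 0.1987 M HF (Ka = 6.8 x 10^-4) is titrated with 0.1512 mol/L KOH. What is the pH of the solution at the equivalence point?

8.05

n(HF) = 0.1987 x 0.03147 = 0.006253 mol; V(KOH) at equivalence = 0.006253/0.1512 = 0.04136 L.
At equivalence all the acid is converted to F-; total volume = 0.03147 + 0.04136 = 0.07283 L, so [F-] = 0.006253/0.07283 = 0.08586 M.
Kb = Kw/Ka = 1.0e-14 / 6.8 x 10^-4 = 1.47e-11.
[OH^-] = sqrt(Kb x [F-]) = sqrt(1.47e-11 x 0.08586) = 1.12e-6 M.
pOH = 5.95, so pH = 14.00 - 5.95 = 8.05.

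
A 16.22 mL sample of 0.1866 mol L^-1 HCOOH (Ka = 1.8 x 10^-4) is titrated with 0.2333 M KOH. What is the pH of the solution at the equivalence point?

8.38

n(HCOOH) = 0.1866 x 0.01622 = 0.003027 mol; V(KOH) at equivalence = 0.003027/0.2333 = 0.01297 L.
At equivalence all the acid is converted to HCOO-; total volume = 0.01622 + 0.01297 = 0.02919 L, so [HCOO-] = 0.003027/0.02919 = 0.1037 M.
Kb = Kw/Ka = 1.0e-14 / 1.8 x 10^-4 = 5.56e-11.
[OH^-] = sqrt(Kb x [HCOO-]) = sqrt(5.56e-11 x 0.1037) = 2.40e-6 M.
pOH = 5.62, so pH = 14.00 - 5.62 = 8.38.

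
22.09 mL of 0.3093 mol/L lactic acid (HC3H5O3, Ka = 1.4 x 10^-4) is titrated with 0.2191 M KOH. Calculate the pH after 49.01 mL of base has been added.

n(acid) = 0.3093 x 0.02209 = 0.006832 mol; n(KOH) added = 0.2191 x 0.04901 = 0.01074 mol.
Base is in excess by 0.01074 - 0.006832 = 0.003906 mol in a total volume of 0.07110 L.
[OH^-] = 0.003906/0.07110 = 0.05493 M, so pOH = 1.26 and pH = 14.00 - 1.26 = 12.74.

12.74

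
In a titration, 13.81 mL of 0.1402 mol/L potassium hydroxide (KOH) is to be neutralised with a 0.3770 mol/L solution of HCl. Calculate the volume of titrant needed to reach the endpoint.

5.14 mL

n(KOH) = 0.1402 mol/L x 0.01381 L = 0.001936 mol.
At equivalence n(HCl) = n(KOH) = 0.001936 mol.
V(HCl) = 0.001936 / 0.3770 = 0.005136 L = 5.14 mL.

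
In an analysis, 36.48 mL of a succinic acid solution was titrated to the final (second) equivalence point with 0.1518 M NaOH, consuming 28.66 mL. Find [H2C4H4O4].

n(NaOH) = 0.1518 x 0.02866 = 0.004351 mol.
At the final (second) equivalence point, 2 mol OH^- react per mol H2C4H4O4, so n(H2C4H4O4) = 0.004351 / 2 = 0.002175 mol.
[H2C4H4O4] = 0.002175 / 0.03648 L = 0.0596 M.

0.0596 M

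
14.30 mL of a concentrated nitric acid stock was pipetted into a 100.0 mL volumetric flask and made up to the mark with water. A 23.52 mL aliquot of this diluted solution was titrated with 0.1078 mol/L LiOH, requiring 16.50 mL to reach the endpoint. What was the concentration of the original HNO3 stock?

n(LiOH) = 0.1078 x 0.01650 = 0.001779 mol.
n(HNO3) in the aliquot = 0.001779 mol.
[diluted HNO3] = 0.001779 / 0.02352 = 0.07563 M.
Dilution factor = 100.0/14.30 = 6.993, so [stock] = 0.07563 x 6.993 = 0.529 M.

0.529 M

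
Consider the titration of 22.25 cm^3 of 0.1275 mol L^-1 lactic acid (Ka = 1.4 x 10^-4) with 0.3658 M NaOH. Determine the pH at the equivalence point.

n(HC3H5O3) = 0.1275 x 0.02225 = 0.002837 mol; V(NaOH) at equivalence = 0.002837/0.3658 = 0.007755 L.
At equivalence all the acid is converted to C3H5O3-; total volume = 0.02225 + 0.007755 = 0.03001 L, so [C3H5O3-] = 0.002837/0.03001 = 0.09455 M.
Kb = Kw/Ka = 1.0e-14 / 1.4 x 10^-4 = 7.14e-11.
[OH^-] = sqrt(Kb x [C3H5O3-]) = sqrt(7.14e-11 x 0.09455) = 2.60e-6 M.
pOH = 5.59, so pH = 14.00 - 5.59 = 8.41.

8.41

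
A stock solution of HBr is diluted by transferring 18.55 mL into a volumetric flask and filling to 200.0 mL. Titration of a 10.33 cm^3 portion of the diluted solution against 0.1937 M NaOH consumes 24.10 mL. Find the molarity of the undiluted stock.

4.87 M

n(NaOH) = 0.1937 x 0.02410 = 0.004668 mol.
n(HBr) in the aliquot = 0.004668 mol.
[diluted HBr] = 0.004668 / 0.01033 = 0.4519 M.
Dilution factor = 200.0/18.55 = 10.78, so [stock] = 0.4519 x 10.78 = 4.87 M.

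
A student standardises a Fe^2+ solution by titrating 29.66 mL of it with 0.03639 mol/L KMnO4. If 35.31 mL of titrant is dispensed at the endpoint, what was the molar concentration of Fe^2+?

n(KMnO4) = 0.03639 x 0.03531 = 0.001285 mol.
From the balanced equation, 1 mol KMnO4 reacts with 5 mol Fe^2+, so n(Fe^2+) = 0.001285 x 5/1 = 0.006425 mol.
[Fe^2+] = 0.006425 / 0.02966 L = 0.217 M.

0.217 M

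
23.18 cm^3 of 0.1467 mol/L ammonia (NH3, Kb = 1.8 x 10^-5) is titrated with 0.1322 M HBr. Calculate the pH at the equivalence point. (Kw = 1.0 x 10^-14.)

5.21

n(NH3) = 0.1467 x 0.02318 = 0.003401 mol; V(HBr) at equivalence = 0.003401/0.1322 = 0.02572 L.
At equivalence the base is fully converted to NH4+; total volume = 0.04890 L, so [NH4+] = 0.003401/0.04890 = 0.06954 M.
Ka(NH4+) = Kw/Kb = 1.0e-14 / 1.8 x 10^-5 = 5.56e-10.
[H^+] = sqrt(Ka x [NH4+]) = sqrt(5.56e-10 x 0.06954) = 6.22e-6 M.
pH = -log(6.22e-6) = 5.21.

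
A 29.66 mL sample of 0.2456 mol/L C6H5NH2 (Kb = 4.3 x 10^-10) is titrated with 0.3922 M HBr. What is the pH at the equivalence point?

2.73

n(C6H5NH2) = 0.2456 x 0.02966 = 0.007284 mol; V(HBr) at equivalence = 0.007284/0.3922 = 0.01857 L.
At equivalence the base is fully converted to C6H5NH3+; total volume = 0.04823 L, so [C6H5NH3+] = 0.007284/0.04823 = 0.1510 M.
Ka(C6H5NH3+) = Kw/Kb = 1.0e-14 / 4.3 x 10^-10 = 2.33e-5.
[H^+] = sqrt(Ka x [C6H5NH3+]) = sqrt(2.33e-5 x 0.1510) = 0.00187 M.
pH = -log(0.00187) = 2.73.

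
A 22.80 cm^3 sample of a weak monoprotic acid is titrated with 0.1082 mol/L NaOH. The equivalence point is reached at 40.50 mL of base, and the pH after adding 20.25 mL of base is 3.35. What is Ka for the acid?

4.5 x 10^-4

20.25 mL is half of the equivalence volume, so this is the half-equivalence point where [HA] = [A^-].
At half-equivalence pH = pKa, so pKa = 3.35.
Ka = 10^(-3.35) = 4.5 x 10^-4.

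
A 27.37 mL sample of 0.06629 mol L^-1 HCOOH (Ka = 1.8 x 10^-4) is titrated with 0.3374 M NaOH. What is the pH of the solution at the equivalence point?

n(HCOOH) = 0.06629 x 0.02737 = 0.001814 mol; V(NaOH) at equivalence = 0.001814/0.3374 = 0.005377 L.
At equivalence all the acid is converted to HCOO-; total volume = 0.02737 + 0.005377 = 0.03275 L, so [HCOO-] = 0.001814/0.03275 = 0.05540 M.
Kb = Kw/Ka = 1.0e-14 / 1.8 x 10^-4 = 5.56e-11.
[OH^-] = sqrt(Kb x [HCOO-]) = sqrt(5.56e-11 x 0.05540) = 1.75e-6 M.
pOH = 5.76, so pH = 14.00 - 5.76 = 8.24.

8.24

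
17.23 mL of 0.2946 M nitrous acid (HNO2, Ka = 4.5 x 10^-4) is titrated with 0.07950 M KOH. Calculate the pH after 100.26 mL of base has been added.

12.39

n(acid) = 0.2946 x 0.01723 = 0.005076 mol; n(KOH) added = 0.07950 x 0.1003 = 0.007971 mol.
Base is in excess by 0.007971 - 0.005076 = 0.002895 mol in a total volume of 0.1175 L.
[OH^-] = 0.002895/0.1175 = 0.02464 M, so pOH = 1.61 and pH = 14.00 - 1.61 = 12.39.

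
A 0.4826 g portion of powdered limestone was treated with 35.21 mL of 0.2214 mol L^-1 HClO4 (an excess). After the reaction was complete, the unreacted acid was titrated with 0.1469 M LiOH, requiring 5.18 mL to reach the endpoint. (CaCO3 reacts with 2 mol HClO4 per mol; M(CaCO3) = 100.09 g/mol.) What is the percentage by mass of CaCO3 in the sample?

Total n(HClO4) added = 0.2214 x 0.03521 = 0.007795 mol.
n(LiOH) used = 0.1469 x 0.005180 = 0.0007609 mol, which equals the excess n(HClO4).
So n(HClO4) consumed by the sample = 0.007795 - 0.0007609 = 0.007035 mol.
n(CaCO3) = 0.007035 / 2 = 0.003517 mol.
mass CaCO3 = 0.003517 x 100.09 = 0.3520 g, so %CaCO3 = 0.3520/0.4826 x 100 = 72.9%.

72.9%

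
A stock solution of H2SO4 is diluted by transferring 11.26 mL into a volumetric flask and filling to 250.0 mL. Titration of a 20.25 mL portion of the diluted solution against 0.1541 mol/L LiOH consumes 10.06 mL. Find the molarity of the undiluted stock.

n(LiOH) = 0.1541 x 0.01006 = 0.001550 mol.
n(H2SO4) in the aliquot = 0.001550 x 1/2 = 0.0007751 mol.
[diluted H2SO4] = 0.0007751 / 0.02025 = 0.03828 M.
Dilution factor = 250.0/11.26 = 22.20, so [stock] = 0.03828 x 22.20 = 0.850 M.

0.850 M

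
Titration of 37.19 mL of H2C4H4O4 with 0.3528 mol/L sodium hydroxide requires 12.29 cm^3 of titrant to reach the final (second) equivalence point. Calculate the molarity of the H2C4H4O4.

0.0583 M

n(NaOH) = 0.3528 x 0.01229 = 0.004336 mol.
At the final (second) equivalence point, 2 mol OH^- react per mol H2C4H4O4, so n(H2C4H4O4) = 0.004336 / 2 = 0.002168 mol.
[H2C4H4O4] = 0.002168 / 0.03719 L = 0.0583 M.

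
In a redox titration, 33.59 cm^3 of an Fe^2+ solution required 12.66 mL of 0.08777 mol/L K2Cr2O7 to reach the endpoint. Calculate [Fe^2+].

0.198 M

n(K2Cr2O7) = 0.08777 x 0.01266 = 0.001111 mol.
From the balanced equation, 1 mol K2Cr2O7 reacts with 6 mol Fe^2+, so n(Fe^2+) = 0.001111 x 6/1 = 0.006667 mol.
[Fe^2+] = 0.006667 / 0.03359 L = 0.198 M.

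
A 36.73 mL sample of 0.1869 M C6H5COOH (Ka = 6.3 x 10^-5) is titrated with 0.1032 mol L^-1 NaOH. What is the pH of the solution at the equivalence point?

8.51

n(C6H5COOH) = 0.1869 x 0.03673 = 0.006865 mol; V(NaOH) at equivalence = 0.006865/0.1032 = 0.06652 L.
At equivalence all the acid is converted to C6H5COO-; total volume = 0.03673 + 0.06652 = 0.1032 L, so [C6H5COO-] = 0.006865/0.1032 = 0.06649 M.
Kb = Kw/Ka = 1.0e-14 / 6.3 x 10^-5 = 1.59e-10.
[OH^-] = sqrt(Kb x [C6H5COO-]) = sqrt(1.59e-10 x 0.06649) = 3.25e-6 M.
pOH = 5.49, so pH = 14.00 - 5.49 = 8.51.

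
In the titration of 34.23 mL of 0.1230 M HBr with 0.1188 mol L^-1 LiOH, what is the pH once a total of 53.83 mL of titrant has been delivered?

n(acid) = 0.1230 x 0.03423 = 0.004210 mol; n(LiOH) added = 0.1188 x 0.05383 = 0.006395 mol.
Base is in excess by 0.006395 - 0.004210 = 0.002185 mol in a total volume of 0.08806 L.
[OH^-] = 0.002185/0.08806 = 0.02481 M, so pOH = 1.61 and pH = 14.00 - 1.61 = 12.39.

12.39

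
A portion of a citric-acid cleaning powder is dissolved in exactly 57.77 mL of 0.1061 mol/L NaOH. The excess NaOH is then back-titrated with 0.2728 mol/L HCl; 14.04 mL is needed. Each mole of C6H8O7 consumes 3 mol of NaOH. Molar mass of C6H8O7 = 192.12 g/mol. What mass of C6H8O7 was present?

Total n(NaOH) added = 0.1061 x 0.05777 = 0.006129 mol.
n(HCl) used = 0.2728 x 0.01404 = 0.003830 mol, which equals the excess n(NaOH).
So n(NaOH) consumed by the sample = 0.006129 - 0.003830 = 0.002299 mol.
n(C6H8O7) = 0.002299 / 3 = 0.0007664 mol.
mass = 0.0007664 mol x 192.12 g/mol = 0.147 g.

0.147 g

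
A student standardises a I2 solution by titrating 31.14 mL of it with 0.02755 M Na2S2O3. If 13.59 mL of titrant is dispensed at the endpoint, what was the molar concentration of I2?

0.00601 M

n(Na2S2O3) = 0.02755 x 0.01359 = 0.0003744 mol.
From the balanced equation, 2 mol Na2S2O3 reacts with 1 mol I2, so n(I2) = 0.0003744 x 1/2 = 0.0001872 mol.
[I2] = 0.0001872 / 0.03114 L = 0.00601 M.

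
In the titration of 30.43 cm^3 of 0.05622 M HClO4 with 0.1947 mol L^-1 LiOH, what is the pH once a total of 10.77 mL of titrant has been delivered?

11.97

n(acid) = 0.05622 x 0.03043 = 0.001711 mol; n(LiOH) added = 0.1947 x 0.01077 = 0.002097 mol.
Base is in excess by 0.002097 - 0.001711 = 0.0003861 mol in a total volume of 0.04120 L.
[OH^-] = 0.0003861/0.04120 = 0.009372 M, so pOH = 2.03 and pH = 14.00 - 2.03 = 11.97.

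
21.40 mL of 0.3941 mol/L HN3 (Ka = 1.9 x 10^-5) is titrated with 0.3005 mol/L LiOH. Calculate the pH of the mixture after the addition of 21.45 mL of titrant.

Initial n(HN3) = 0.3941 x 0.02140 = 0.008434 mol.
n(LiOH) added = 0.3005 x 0.02145 = 0.006446 mol, converting that many moles of HN3 to N3-.
Remaining n(HN3) = 0.001988 mol; n(N3-) = 0.006446 mol.
By Henderson-Hasselbalch, pH = pKa + log([A^-]/[HA]) = 4.72 + log(0.006446/0.001988) = 4.72 + (+0.51) = 5.23.

5.23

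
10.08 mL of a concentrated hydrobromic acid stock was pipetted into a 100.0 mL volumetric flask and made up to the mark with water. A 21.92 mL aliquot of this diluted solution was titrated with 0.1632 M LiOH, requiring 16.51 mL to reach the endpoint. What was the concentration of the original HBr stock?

1.22 M

n(LiOH) = 0.1632 x 0.01651 = 0.002694 mol.
n(HBr) in the aliquot = 0.002694 mol.
[diluted HBr] = 0.002694 / 0.02192 = 0.1229 M.
Dilution factor = 100.0/10.08 = 9.921, so [stock] = 0.1229 x 9.921 = 1.22 M.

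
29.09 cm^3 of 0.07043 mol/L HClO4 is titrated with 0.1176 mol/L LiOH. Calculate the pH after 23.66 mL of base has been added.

n(acid) = 0.07043 x 0.02909 = 0.002049 mol; n(LiOH) added = 0.1176 x 0.02366 = 0.002782 mol.
Base is in excess by 0.002782 - 0.002049 = 0.0007336 mol in a total volume of 0.05275 L.
[OH^-] = 0.0007336/0.05275 = 0.01391 M, so pOH = 1.86 and pH = 14.00 - 1.86 = 12.14.

12.14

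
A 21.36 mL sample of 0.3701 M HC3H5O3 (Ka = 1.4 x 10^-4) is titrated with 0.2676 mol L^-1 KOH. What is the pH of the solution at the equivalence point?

n(HC3H5O3) = 0.3701 x 0.02136 = 0.007905 mol; V(KOH) at equivalence = 0.007905/0.2676 = 0.02954 L.
At equivalence all the acid is converted to C3H5O3-; total volume = 0.02136 + 0.02954 = 0.05090 L, so [C3H5O3-] = 0.007905/0.05090 = 0.1553 M.
Kb = Kw/Ka = 1.0e-14 / 1.4 x 10^-4 = 7.14e-11.
[OH^-] = sqrt(Kb x [C3H5O3-]) = sqrt(7.14e-11 x 0.1553) = 3.33e-6 M.
pOH = 5.48, so pH = 14.00 - 5.48 = 8.52.

8.52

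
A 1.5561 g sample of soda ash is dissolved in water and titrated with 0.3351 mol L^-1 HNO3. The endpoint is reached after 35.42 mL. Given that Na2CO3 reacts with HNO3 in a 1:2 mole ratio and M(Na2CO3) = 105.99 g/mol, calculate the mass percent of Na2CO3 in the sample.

40.4%

n(HNO3) = 0.3351 x 0.03542 = 0.01187 mol.
n(Na2CO3) = 0.01187 / 2 = 0.005935 mol.
mass of Na2CO3 = 0.005935 x 105.99 = 0.6290 g.
% purity = 0.6290 / 1.5561 x 100 = 40.4%.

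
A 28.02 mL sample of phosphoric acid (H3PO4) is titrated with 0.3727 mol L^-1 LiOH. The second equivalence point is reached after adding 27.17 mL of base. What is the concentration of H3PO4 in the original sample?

0.181 M

n(LiOH) = 0.3727 x 0.02717 = 0.01013 mol.
At the second equivalence point, 2 mol OH^- react per mol H3PO4, so n(H3PO4) = 0.01013 / 2 = 0.005063 mol.
[H3PO4] = 0.005063 / 0.02802 L = 0.181 M.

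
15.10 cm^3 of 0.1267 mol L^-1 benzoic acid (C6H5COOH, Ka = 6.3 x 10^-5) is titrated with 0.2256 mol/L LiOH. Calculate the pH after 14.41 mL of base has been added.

12.66

n(acid) = 0.1267 x 0.01510 = 0.001913 mol; n(LiOH) added = 0.2256 x 0.01441 = 0.003251 mol.
Base is in excess by 0.003251 - 0.001913 = 0.001338 mol in a total volume of 0.02951 L.
[OH^-] = 0.001338/0.02951 = 0.04533 M, so pOH = 1.34 and pH = 14.00 - 1.34 = 12.66.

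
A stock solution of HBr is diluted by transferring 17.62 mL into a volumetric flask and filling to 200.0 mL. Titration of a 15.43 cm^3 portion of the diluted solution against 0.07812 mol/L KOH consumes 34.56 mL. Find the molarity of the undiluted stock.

n(KOH) = 0.07812 x 0.03456 = 0.002700 mol.
n(HBr) in the aliquot = 0.002700 mol.
[diluted HBr] = 0.002700 / 0.01543 = 0.1750 M.
Dilution factor = 200.0/17.62 = 11.35, so [stock] = 0.1750 x 11.35 = 1.99 M.

1.99 M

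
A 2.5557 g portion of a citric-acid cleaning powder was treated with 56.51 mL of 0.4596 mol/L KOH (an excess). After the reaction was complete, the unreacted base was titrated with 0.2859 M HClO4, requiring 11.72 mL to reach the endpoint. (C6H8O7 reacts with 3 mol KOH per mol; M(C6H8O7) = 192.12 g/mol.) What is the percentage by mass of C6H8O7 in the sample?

Total n(KOH) added = 0.4596 x 0.05651 = 0.02597 mol.
n(HClO4) used = 0.2859 x 0.01172 = 0.003351 mol, which equals the excess n(KOH).
So n(KOH) consumed by the sample = 0.02597 - 0.003351 = 0.02262 mol.
n(C6H8O7) = 0.02262 / 3 = 0.007540 mol.
mass C6H8O7 = 0.007540 x 192.12 = 1.449 g, so %C6H8O7 = 1.449/2.5557 x 100 = 56.7%.

56.7%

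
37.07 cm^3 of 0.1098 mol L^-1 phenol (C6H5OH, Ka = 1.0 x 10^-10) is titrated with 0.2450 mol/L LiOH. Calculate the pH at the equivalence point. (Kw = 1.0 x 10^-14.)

n(C6H5OH) = 0.1098 x 0.03707 = 0.004070 mol; V(LiOH) at equivalence = 0.004070/0.2450 = 0.01661 L.
At equivalence all the acid is converted to C6H5O-; total volume = 0.03707 + 0.01661 = 0.05368 L, so [C6H5O-] = 0.004070/0.05368 = 0.07582 M.
Kb = Kw/Ka = 1.0e-14 / 1.0 x 10^-10 = 0.000100.
[OH^-] = sqrt(Kb x [C6H5O-]) = sqrt(0.000100 x 0.07582) = 0.00275 M.
pOH = 2.56, so pH = 14.00 - 2.56 = 11.44.

11.44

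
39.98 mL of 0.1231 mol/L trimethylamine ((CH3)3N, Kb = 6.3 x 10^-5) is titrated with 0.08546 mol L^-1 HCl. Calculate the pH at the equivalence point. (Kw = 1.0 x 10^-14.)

5.55

n((CH3)3N) = 0.1231 x 0.03998 = 0.004922 mol; V(HCl) at equivalence = 0.004922/0.08546 = 0.05759 L.
At equivalence the base is fully converted to (CH3)3NH+; total volume = 0.09757 L, so [(CH3)3NH+] = 0.004922/0.09757 = 0.05044 M.
Ka((CH3)3NH+) = Kw/Kb = 1.0e-14 / 6.3 x 10^-5 = 1.59e-10.
[H^+] = sqrt(Ka x [(CH3)3NH+]) = sqrt(1.59e-10 x 0.05044) = 2.83e-6 M.
pH = -log(2.83e-6) = 5.55.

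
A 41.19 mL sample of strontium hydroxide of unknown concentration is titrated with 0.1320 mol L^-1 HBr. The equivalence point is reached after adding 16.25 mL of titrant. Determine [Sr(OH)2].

0.0260 M

n(HBr) delivered = 0.1320 x 0.01625 = 0.002145 mol.
The reaction is 1 Sr(OH)2 + 2 HBr, so n(Sr(OH)2) = 0.002145 x 1/2 = 0.001073 mol.
[Sr(OH)2] = 0.001073 mol / 0.04119 L = 0.0260 M.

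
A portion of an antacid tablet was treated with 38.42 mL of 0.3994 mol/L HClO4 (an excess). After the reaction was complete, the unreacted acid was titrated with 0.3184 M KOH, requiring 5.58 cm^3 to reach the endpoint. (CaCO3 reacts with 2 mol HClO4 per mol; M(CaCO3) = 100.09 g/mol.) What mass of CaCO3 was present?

0.679 g

Total n(HClO4) added = 0.3994 x 0.03842 = 0.01534 mol.
n(KOH) used = 0.3184 x 0.005580 = 0.001777 mol, which equals the excess n(HClO4).
So n(HClO4) consumed by the sample = 0.01534 - 0.001777 = 0.01357 mol.
n(CaCO3) = 0.01357 / 2 = 0.006784 mol.
mass = 0.006784 mol x 100.09 g/mol = 0.679 g.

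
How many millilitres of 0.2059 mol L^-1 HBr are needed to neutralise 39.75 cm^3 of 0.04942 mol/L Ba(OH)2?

19.1 mL

n(Ba(OH)2) = 0.04942 mol/L x 0.03975 L = 0.001964 mol.
The neutralisation is 1 Ba(OH)2 : 2 HBr, so n(HBr) = 0.001964 x 2/1 = 0.003929 mol.
V(HBr) = 0.003929 / 0.2059 = 0.01908 L = 19.1 mL.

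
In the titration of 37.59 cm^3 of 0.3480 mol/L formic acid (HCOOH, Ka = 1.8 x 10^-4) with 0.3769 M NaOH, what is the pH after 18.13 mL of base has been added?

Initial n(HCOOH) = 0.3480 x 0.03759 = 0.01308 mol.
n(NaOH) added = 0.3769 x 0.01813 = 0.006833 mol, converting that many moles of HCOOH to HCOO-.
Remaining n(HCOOH) = 0.006248 mol; n(HCOO-) = 0.006833 mol.
By Henderson-Hasselbalch, pH = pKa + log([A^-]/[HA]) = 3.74 + log(0.006833/0.006248) = 3.74 + (+0.04) = 3.78.

3.78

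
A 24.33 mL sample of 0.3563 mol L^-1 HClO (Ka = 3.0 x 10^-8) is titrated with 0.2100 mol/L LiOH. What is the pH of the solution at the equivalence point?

n(HClO) = 0.3563 x 0.02433 = 0.008669 mol; V(LiOH) at equivalence = 0.008669/0.2100 = 0.04128 L.
At equivalence all the acid is converted to ClO-; total volume = 0.02433 + 0.04128 = 0.06561 L, so [ClO-] = 0.008669/0.06561 = 0.1321 M.
Kb = Kw/Ka = 1.0e-14 / 3.0 x 10^-8 = 3.33e-7.
[OH^-] = sqrt(Kb x [ClO-]) = sqrt(3.33e-7 x 0.1321) = 0.000210 M.
pOH = 3.68, so pH = 14.00 - 3.68 = 10.32.

10.32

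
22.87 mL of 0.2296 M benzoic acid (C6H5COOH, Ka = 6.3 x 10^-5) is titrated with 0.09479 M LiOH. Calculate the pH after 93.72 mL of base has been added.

n(acid) = 0.2296 x 0.02287 = 0.005251 mol; n(LiOH) added = 0.09479 x 0.09372 = 0.008884 mol.
Base is in excess by 0.008884 - 0.005251 = 0.003633 mol in a total volume of 0.1166 L.
[OH^-] = 0.003633/0.1166 = 0.03116 M, so pOH = 1.51 and pH = 14.00 - 1.51 = 12.49.

12.49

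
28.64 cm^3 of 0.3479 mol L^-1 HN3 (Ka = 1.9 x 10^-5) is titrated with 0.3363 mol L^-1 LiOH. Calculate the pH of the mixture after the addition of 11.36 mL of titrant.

Initial n(HN3) = 0.3479 x 0.02864 = 0.009964 mol.
n(LiOH) added = 0.3363 x 0.01136 = 0.003820 mol, converting that many moles of HN3 to N3-.
Remaining n(HN3) = 0.006143 mol; n(N3-) = 0.003820 mol.
By Henderson-Hasselbalch, pH = pKa + log([A^-]/[HA]) = 4.72 + log(0.003820/0.006143) = 4.72 + (-0.21) = 4.51.

4.51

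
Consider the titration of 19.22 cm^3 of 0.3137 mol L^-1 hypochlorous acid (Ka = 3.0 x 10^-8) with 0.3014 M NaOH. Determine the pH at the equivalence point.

10.35

n(HClO) = 0.3137 x 0.01922 = 0.006029 mol; V(NaOH) at equivalence = 0.006029/0.3014 = 0.02000 L.
At equivalence all the acid is converted to ClO-; total volume = 0.01922 + 0.02000 = 0.03922 L, so [ClO-] = 0.006029/0.03922 = 0.1537 M.
Kb = Kw/Ka = 1.0e-14 / 3.0 x 10^-8 = 3.33e-7.
[OH^-] = sqrt(Kb x [ClO-]) = sqrt(3.33e-7 x 0.1537) = 0.000226 M.
pOH = 3.65, so pH = 14.00 - 3.65 = 10.35.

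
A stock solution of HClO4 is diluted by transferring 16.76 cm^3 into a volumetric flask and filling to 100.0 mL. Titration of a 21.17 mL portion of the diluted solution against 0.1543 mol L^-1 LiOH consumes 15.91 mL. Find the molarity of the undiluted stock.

n(LiOH) = 0.1543 x 0.01591 = 0.002455 mol.
n(HClO4) in the aliquot = 0.002455 mol.
[diluted HClO4] = 0.002455 / 0.02117 = 0.1160 M.
Dilution factor = 100.0/16.76 = 5.967, so [stock] = 0.1160 x 5.967 = 0.692 M.

0.692 M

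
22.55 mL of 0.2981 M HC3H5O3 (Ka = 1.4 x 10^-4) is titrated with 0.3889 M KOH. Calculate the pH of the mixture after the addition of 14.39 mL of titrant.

4.55

Initial n(HC3H5O3) = 0.2981 x 0.02255 = 0.006722 mol.
n(KOH) added = 0.3889 x 0.01439 = 0.005596 mol, converting that many moles of HC3H5O3 to C3H5O3-.
Remaining n(HC3H5O3) = 0.001126 mol; n(C3H5O3-) = 0.005596 mol.
By Henderson-Hasselbalch, pH = pKa + log([A^-]/[HA]) = 3.85 + log(0.005596/0.001126) = 3.85 + (+0.70) = 4.55.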